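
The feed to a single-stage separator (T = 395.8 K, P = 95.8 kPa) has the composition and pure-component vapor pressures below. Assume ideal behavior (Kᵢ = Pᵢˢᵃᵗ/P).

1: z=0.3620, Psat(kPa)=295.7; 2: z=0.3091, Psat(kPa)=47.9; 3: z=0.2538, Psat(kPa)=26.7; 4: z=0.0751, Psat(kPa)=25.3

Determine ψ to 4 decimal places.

Raoult's law: Kᵢ = Pᵢˢᵃᵗ/P = Pᵢˢᵃᵗ/95.8.
  K_1 = 295.7/95.8 = 3.086639, K_2 = 47.9/95.8 = 0.500000, K_3 = 26.7/95.8 = 0.278706, K_4 = 25.3/95.8 = 0.264092
Let ψ = V/F and solve Σ zᵢ(Kᵢ−1)/(1+ψ(Kᵢ−1)) = 0.
g(0) = ΣzᵢKᵢ − 1 = 0.3625 and g(1) = 1 − Σzᵢ/Kᵢ = -0.9305, so a root lies in (0, 1).
Iterate (Newton) starting at ψ = 0.5:
  ψ = 0.5000: g = -0.21016, g' = -0.9397 → ψ = 0.2764
  ψ = 0.2764: g = 0.00174, g' = -1.0082 → ψ = 0.2781
Converged at ψ = 0.2781.

ψ = 0.2781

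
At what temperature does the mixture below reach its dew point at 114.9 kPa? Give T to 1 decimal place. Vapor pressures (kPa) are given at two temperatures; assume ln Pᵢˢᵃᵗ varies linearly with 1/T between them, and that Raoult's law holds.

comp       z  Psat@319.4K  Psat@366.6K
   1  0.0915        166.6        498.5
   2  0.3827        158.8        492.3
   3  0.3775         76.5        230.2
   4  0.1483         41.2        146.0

T = 329.6 K

Dew-point temperature: Σzᵢ·P/Pᵢˢᵃᵗ(T) = 1. Interpolate ln Pᵢˢᵃᵗ = aᵢ + bᵢ/T.
  T = 319.4 K: ΣzᵢP/Pᵢˢᵃᵗ = 1.3206
  T = 366.6 K: ΣzᵢP/Pᵢˢᵃᵗ = 0.4155
  T = 343.0 K: ΣzᵢP/Pᵢˢᵃᵗ = 0.7114
  T = 331.2 K: ΣzᵢP/Pᵢˢᵃᵗ = 0.9585
  T = 325.3 K: ΣzᵢP/Pᵢˢᵃᵗ = 1.1217
  T = 328.2 K: ΣzᵢP/Pᵢˢᵃᵗ = 1.0375
  T = 329.7 K: ΣzᵢP/Pᵢˢᵃᵗ = 0.9970
Interpolating between 328.2 K and 329.7 K gives T ≈ 329.6 K.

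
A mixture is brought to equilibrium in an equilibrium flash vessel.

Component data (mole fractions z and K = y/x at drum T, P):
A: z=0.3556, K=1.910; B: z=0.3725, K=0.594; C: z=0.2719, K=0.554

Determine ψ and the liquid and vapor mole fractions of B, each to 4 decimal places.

ψ = 0.1327, x_B = 0.3937, y_B = 0.2339

Let ψ = V/F and solve Σ zᵢ(Kᵢ−1)/(1+ψ(Kᵢ−1)) = 0.
Check two-phase: ΣzᵢKᵢ = 1.0511 > 1 and Σzᵢ/Kᵢ = 1.3041 > 1, so g(0) = 0.0511 > 0 and g(1) = -0.3041 < 0.
Newton–Raphson from ψ = 0.59:
  ψ = 0.5900: g = -0.15290, g' = -0.3305 → ψ = 0.1273
  ψ = 0.1273: g = 0.00195, g' = -0.3656 → ψ = 0.1327
Converged at ψ = 0.1327.
Compositions from xᵢ = zᵢ/(1+ψ(Kᵢ−1)), yᵢ = Kᵢxᵢ:
  A: x = 0.3173, y = 0.6060
  B: x = 0.3937, y = 0.2339
  C: x = 0.2890, y = 0.1601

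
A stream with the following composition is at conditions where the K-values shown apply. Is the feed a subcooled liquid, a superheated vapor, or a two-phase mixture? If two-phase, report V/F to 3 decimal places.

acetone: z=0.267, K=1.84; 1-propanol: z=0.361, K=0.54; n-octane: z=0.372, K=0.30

ΣzᵢKᵢ = 0.798; Σzᵢ/Kᵢ = 2.054.
Since ΣzᵢKᵢ < 1 the mixture is below its bubble point — single liquid phase.

subcooled liquid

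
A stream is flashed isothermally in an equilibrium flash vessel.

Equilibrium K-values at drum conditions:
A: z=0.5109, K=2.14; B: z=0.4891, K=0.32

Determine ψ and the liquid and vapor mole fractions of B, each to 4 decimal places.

Rachford–Rice: g(ψ) = Σ zᵢ(Kᵢ−1)/(1+ψ(Kᵢ−1)) = 0.
Feasibility: ΣzᵢKᵢ = 1.2498, Σzᵢ/Kᵢ = 1.7672 — both > 1, two phases present.
Binary case is linear: z₁(K₁−1)(1+ψ(K₂−1)) + z₂(K₂−1)(1+ψ(K₁−1)) = 0
⇒ ψ = [z₁(K₁−1)+z₂(K₂−1)] / [−(K₁−1)(K₂−1)] = 0.24984/0.77520 = 0.3223
Compositions from xᵢ = zᵢ/(1+ψ(Kᵢ−1)), yᵢ = Kᵢxᵢ:
  A: x = 0.3736, y = 0.7996
  B: x = 0.6264, y = 0.2004

ψ = 0.3223, x_B = 0.6264, y_B = 0.2004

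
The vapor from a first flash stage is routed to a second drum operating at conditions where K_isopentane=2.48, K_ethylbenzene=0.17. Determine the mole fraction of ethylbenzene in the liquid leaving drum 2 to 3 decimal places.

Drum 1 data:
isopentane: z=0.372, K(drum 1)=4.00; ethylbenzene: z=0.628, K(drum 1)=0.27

Drum 1:
Rachford–Rice: g(ψ₁) = Σ zᵢ(Kᵢ−1)/(1+ψ₁(Kᵢ−1)) = 0.
Check two-phase: ΣzᵢKᵢ = 1.658 > 1 and Σzᵢ/Kᵢ = 2.419 > 1, so g(0) = 0.658 > 0 and g(1) = -1.419 < 0.
Binary case is linear: z₁(K₁−1)(1+ψ₁(K₂−1)) + z₂(K₂−1)(1+ψ₁(K₁−1)) = 0
⇒ ψ₁ = [z₁(K₁−1)+z₂(K₂−1)] / [−(K₁−1)(K₂−1)] = 0.6576/2.1900 = 0.300
Drum-1 compositions:
  isopentane: x = 0.196, y = 0.783
  ethylbenzene: x = 0.804, y = 0.217
Drum-2 feed = drum-1 vapor: z₂ = (0.7828, 0.2172).
Drum 2:
Let ψ₂ = V/F and solve Σ zᵢ(Kᵢ−1)/(1+ψ₂(Kᵢ−1)) = 0.
Feasibility: ΣzᵢKᵢ = 1.978, Σzᵢ/Kᵢ = 1.593 — both > 1, two phases present.
Iterate (Newton) starting at ψ₂ = 0.5:
  ψ₂ = 0.500: g = 0.3578, g' = -1.004 → ψ₂ = 0.857
  ψ₂ = 0.857: g = -0.1125, g' = -2.123 → ψ₂ = 0.804
  ψ₂ = 0.804: g = -0.0119, g' = -1.706 → ψ₂ = 0.797
  ψ₂ = 0.797: g = -0.0001, g' = -1.664 → ψ₂ = 0.796
Converged at ψ₂ = 0.796.
  isopentane: x = 0.359, y = 0.891
  ethylbenzene: x = 0.641, y = 0.109

x_ethylbenzene (drum 2) = 0.641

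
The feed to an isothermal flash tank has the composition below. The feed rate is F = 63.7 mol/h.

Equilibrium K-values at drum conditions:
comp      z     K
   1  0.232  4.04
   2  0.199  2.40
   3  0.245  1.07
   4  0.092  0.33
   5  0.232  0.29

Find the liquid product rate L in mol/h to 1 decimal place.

L = 23.4 mol/h

Newton–Raphson from ψ = 0.63:
  ψ = 0.630: g = 0.0017, g' = -0.870 → ψ = 0.632
Converged at ψ = 0.632.
Then V = ψ·F = 0.6320·63.7 = 40.3 mol/h and L = F − V = 23.4 mol/h.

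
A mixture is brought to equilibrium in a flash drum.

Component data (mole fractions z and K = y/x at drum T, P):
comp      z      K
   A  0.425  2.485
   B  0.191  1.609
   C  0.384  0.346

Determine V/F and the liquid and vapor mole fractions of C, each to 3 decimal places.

Rachford–Rice: g(V/F) = Σ zᵢ(Kᵢ−1)/(1+V/F(Kᵢ−1)) = 0.
Check two-phase: ΣzᵢKᵢ = 1.496 > 1 and Σzᵢ/Kᵢ = 1.400 > 1, so g(0) = 0.496 > 0 and g(1) = -0.400 < 0.
Newton iteration, V/F⁰ = 0.33:
  V/F = 0.330: g = 0.2002, g' = -0.738 → V/F = 0.601
  V/F = 0.601: g = 0.0048, g' = -0.746 → V/F = 0.608
Converged at V/F = 0.608.
Compositions from xᵢ = zᵢ/(1+V/F(Kᵢ−1)), yᵢ = Kᵢxᵢ:
  A: x = 0.223, y = 0.555
  B: x = 0.139, y = 0.224
  C: x = 0.637, y = 0.220

V/F = 0.608, x_C = 0.637, y_C = 0.220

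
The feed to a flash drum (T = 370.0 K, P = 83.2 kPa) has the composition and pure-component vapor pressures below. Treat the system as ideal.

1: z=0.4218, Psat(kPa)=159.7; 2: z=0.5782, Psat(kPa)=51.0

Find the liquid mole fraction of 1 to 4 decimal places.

x_1 = 0.2962

Raoult's law: Kᵢ = Pᵢˢᵃᵗ/P = Pᵢˢᵃᵗ/83.2.
  K_1 = 159.7/83.2 = 1.919471, K_2 = 51.0/83.2 = 0.612981
Material balance + equilibrium reduce to Σ zᵢ(Kᵢ−1)/(1+ψ(Kᵢ−1)) = 0.
g(0) = ΣzᵢKᵢ − 1 = 0.1641 and g(1) = 1 − Σzᵢ/Kᵢ = -0.1630, so a root lies in (0, 1).
Binary case is linear: z₁(K₁−1)(1+ψ(K₂−1)) + z₂(K₂−1)(1+ψ(K₁−1)) = 0
⇒ ψ = [z₁(K₁−1)+z₂(K₂−1)] / [−(K₁−1)(K₂−1)] = 0.16406/0.35585 = 0.4610
Compositions from xᵢ = zᵢ/(1+ψ(Kᵢ−1)), yᵢ = Kᵢxᵢ:
  1: x = 0.2962, y = 0.5686
  2: x = 0.7038, y = 0.4314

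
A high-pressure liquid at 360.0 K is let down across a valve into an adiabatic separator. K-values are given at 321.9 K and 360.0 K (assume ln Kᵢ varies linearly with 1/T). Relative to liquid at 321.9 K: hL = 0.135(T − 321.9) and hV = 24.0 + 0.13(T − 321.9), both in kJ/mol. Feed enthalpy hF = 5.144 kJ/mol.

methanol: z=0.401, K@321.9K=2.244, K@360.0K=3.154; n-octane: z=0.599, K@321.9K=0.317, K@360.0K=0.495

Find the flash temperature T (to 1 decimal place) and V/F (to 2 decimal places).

Adiabatic flash: solve Rachford–Rice at each trial T, then check hF = ψ·hV(T) + (1−ψ)·hL(T).
  T = 321.9 K: K = (2.244, 0.317), RR gives ψ = 0.106, H_out = 2.535 kJ/mol
  T = 360.0 K: K = (3.154, 0.495), RR gives ψ = 0.516, H_out = 17.429 kJ/mol
  T = 340.9 K: K = (2.685, 0.401), RR gives ψ = 0.314, H_out = 10.064 kJ/mol
  T = 331.4 K: K = (2.461, 0.358), RR gives ψ = 0.214, H_out = 6.414 kJ/mol
  T = 326.6 K: K = (2.350, 0.337), RR gives ψ = 0.161, H_out = 4.496 kJ/mol
  T = 329.0 K: K = (2.405, 0.347), RR gives ψ = 0.188, H_out = 5.464 kJ/mol
Linear interpolation between T = 326.6 (H_out = 4.496) and T = 329.0 (H_out = 5.464) on hF = 5.144 gives T ≈ 328.2 K, at which ψ = 0.18.

T = 328.2 K, V/F = 0.18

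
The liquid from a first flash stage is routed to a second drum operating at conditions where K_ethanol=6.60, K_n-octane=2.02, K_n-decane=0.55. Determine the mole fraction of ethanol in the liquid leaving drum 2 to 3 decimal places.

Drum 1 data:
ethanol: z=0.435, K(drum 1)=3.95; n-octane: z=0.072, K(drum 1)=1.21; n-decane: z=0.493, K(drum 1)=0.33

x_ethanol (drum 2) = 0.062

Drum 1:
Rachford–Rice: g(ψ₁) = Σ zᵢ(Kᵢ−1)/(1+ψ₁(Kᵢ−1)) = 0.
Check two-phase: ΣzᵢKᵢ = 1.968 > 1 and Σzᵢ/Kᵢ = 1.664 > 1, so g(0) = 0.968 > 0 and g(1) = -0.664 < 0.
Newton–Raphson from ψ₁ = 0.66:
  ψ₁ = 0.660: g = -0.1434, g' = -1.150 → ψ₁ = 0.535
  ψ₁ = 0.535: g = -0.0038, g' = -1.110 → ψ₁ = 0.532
Converged at ψ₁ = 0.532.
Drum-1 compositions:
  ethanol: x = 0.169, y = 0.669
  n-octane: x = 0.065, y = 0.078
  n-decane: x = 0.766, y = 0.253
Drum-2 feed = drum-1 liquid: z₂ = (0.1693, 0.0648, 0.7659).
Drum 2:
Newton–Raphson from ψ₂ = 0.5:
  ψ₂ = 0.500: g = -0.1514, g' = -0.656 → ψ₂ = 0.269
  ψ₂ = 0.269: g = 0.0380, g' = -1.087 → ψ₂ = 0.304
  ψ₂ = 0.304: g = 0.0021, g' = -0.975 → ψ₂ = 0.306
Converged at ψ₂ = 0.306.
  ethanol: x = 0.062, y = 0.412
  n-octane: x = 0.049, y = 0.100
  n-decane: x = 0.888, y = 0.489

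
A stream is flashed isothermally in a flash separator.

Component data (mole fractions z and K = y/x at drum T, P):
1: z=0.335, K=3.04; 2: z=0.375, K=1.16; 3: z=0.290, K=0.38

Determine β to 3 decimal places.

Let β = V/F and solve Σ zᵢ(Kᵢ−1)/(1+β(Kᵢ−1)) = 0.
g(0) = ΣzᵢKᵢ − 1 = 0.564 and g(1) = 1 − Σzᵢ/Kᵢ = -0.197, so a root lies in (0, 1).
Newton–Raphson from β = 0.44:
  β = 0.440: g = 0.1689, g' = -0.606 → β = 0.719
  β = 0.719: g = 0.0067, g' = -0.600 → β = 0.730
Converged at β = 0.730.

β = 0.730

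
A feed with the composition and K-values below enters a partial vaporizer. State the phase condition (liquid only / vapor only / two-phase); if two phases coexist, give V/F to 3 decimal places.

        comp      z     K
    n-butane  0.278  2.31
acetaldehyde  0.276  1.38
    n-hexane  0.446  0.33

two-phase, V/F = 0.269

ΣzᵢKᵢ = 1.170; Σzᵢ/Kᵢ = 1.672.
Both exceed 1, so a two-phase solution exists.
Let ψ = V/F and solve Σ zᵢ(Kᵢ−1)/(1+ψ(Kᵢ−1)) = 0.
Newton–Raphson from ψ = 0.31:
  ψ = 0.310: g = -0.0243, g' = -0.592 → ψ = 0.269
Converged at ψ = 0.269.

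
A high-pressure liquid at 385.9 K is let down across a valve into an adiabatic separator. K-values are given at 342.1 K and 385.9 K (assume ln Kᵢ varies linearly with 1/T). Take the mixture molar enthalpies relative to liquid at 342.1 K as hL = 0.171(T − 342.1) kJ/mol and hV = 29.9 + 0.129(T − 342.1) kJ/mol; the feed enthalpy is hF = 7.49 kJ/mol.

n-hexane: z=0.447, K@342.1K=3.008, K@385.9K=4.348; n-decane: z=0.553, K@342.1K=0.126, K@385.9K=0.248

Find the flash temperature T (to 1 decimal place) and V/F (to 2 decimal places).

Adiabatic flash: solve Rachford–Rice at each trial T, then check hF = ψ·hV(T) + (1−ψ)·hL(T).
  T = 342.1 K: K = (3.008, 0.126), RR gives ψ = 0.236, H_out = 7.058 kJ/mol
  T = 385.9 K: K = (4.348, 0.248), RR gives ψ = 0.429, H_out = 19.534 kJ/mol
  T = 364.0 K: K = (3.657, 0.180), RR gives ψ = 0.337, H_out = 13.518 kJ/mol
  T = 353.1 K: K = (3.328, 0.152), RR gives ψ = 0.289, H_out = 10.401 kJ/mol
  T = 347.6 K: K = (3.167, 0.138), RR gives ψ = 0.264, H_out = 8.761 kJ/mol
  T = 344.9 K: K = (3.088, 0.132), RR gives ψ = 0.250, H_out = 7.934 kJ/mol
  T = 343.5 K: K = (3.048, 0.129), RR gives ψ = 0.243, H_out = 7.498 kJ/mol
Linear interpolation between T = 342.1 (H_out = 7.058) and T = 343.5 (H_out = 7.498) on hF = 7.49 gives T ≈ 343.5 K, at which ψ = 0.24.

T = 343.5 K, V/F = 0.24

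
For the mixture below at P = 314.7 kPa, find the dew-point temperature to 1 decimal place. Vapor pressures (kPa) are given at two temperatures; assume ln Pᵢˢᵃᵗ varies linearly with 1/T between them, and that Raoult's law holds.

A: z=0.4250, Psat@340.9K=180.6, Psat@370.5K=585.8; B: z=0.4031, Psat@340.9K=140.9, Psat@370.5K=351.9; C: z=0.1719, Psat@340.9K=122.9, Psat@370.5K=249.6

Dew-point temperature: Σzᵢ·P/Pᵢˢᵃᵗ(T) = 1. Interpolate ln Pᵢˢᵃᵗ = aᵢ + bᵢ/T.
  T = 340.9 K: ΣzᵢP/Pᵢˢᵃᵗ = 2.0811
  T = 370.5 K: ΣzᵢP/Pᵢˢᵃᵗ = 0.8055
  T = 355.7 K: ΣzᵢP/Pᵢˢᵃᵗ = 1.2646
  T = 363.1 K: ΣzᵢP/Pᵢˢᵃᵗ = 1.0038
  T = 366.8 K: ΣzᵢP/Pᵢˢᵃᵗ = 0.8980
  T = 365.0 K: ΣzᵢP/Pᵢˢᵃᵗ = 0.9477
Interpolating between 363.1 K and 365.0 K gives T ≈ 363.2 K.

T = 363.2 K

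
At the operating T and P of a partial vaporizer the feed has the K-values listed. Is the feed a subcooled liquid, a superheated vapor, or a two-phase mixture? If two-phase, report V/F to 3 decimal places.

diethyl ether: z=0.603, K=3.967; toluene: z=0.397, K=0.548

ΣzᵢKᵢ = 2.610; Σzᵢ/Kᵢ = 0.876.
Since Σzᵢ/Kᵢ < 1 the mixture is above its dew point — single vapor phase.

superheated vapor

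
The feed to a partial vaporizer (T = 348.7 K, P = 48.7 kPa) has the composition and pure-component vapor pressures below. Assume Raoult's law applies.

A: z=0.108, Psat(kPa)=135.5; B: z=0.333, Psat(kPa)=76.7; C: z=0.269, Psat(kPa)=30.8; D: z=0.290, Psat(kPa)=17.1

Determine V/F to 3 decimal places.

Raoult's law: Kᵢ = Pᵢˢᵃᵗ/P = Pᵢˢᵃᵗ/48.7.
  K_A = 135.5/48.7 = 2.78234, K_B = 76.7/48.7 = 1.57495, K_C = 30.8/48.7 = 0.63244, K_D = 17.1/48.7 = 0.35113
Material balance + equilibrium reduce to Σ zᵢ(Kᵢ−1)/(1+V/F(Kᵢ−1)) = 0.
Check two-phase: ΣzᵢKᵢ = 1.097 > 1 and Σzᵢ/Kᵢ = 1.501 > 1, so g(0) = 0.097 > 0 and g(1) = -0.501 < 0.
Newton iteration, V/F⁰ = 0.5:
  V/F = 0.500: g = -0.1492, g' = -0.484 → V/F = 0.192
  V/F = 0.192: g = -0.0055, g' = -0.481 → V/F = 0.181
Converged at V/F = 0.181.

V/F = 0.181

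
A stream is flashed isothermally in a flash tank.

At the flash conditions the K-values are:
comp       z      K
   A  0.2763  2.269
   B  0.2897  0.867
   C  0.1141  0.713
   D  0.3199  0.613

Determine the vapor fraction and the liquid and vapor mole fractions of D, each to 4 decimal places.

ψ = 0.4304, x_D = 0.3838, y_D = 0.2353

Material balance + equilibrium reduce to Σ zᵢ(Kᵢ−1)/(1+ψ(Kᵢ−1)) = 0.
g(0) = ΣzᵢKᵢ − 1 = 0.1555 and g(1) = 1 − Σzᵢ/Kᵢ = -0.1378, so a root lies in (0, 1).
Newton–Raphson from ψ = 0.35:
  ψ = 0.3500: g = 0.02278, g' = -0.2947 → ψ = 0.4273
  ψ = 0.4273: g = 0.00084, g' = -0.2738 → ψ = 0.4304
Converged at ψ = 0.4304.
Compositions from xᵢ = zᵢ/(1+ψ(Kᵢ−1)), yᵢ = Kᵢxᵢ:
  A: x = 0.1787, y = 0.4055
  B: x = 0.3073, y = 0.2664
  C: x = 0.1302, y = 0.0928
  D: x = 0.3838, y = 0.2353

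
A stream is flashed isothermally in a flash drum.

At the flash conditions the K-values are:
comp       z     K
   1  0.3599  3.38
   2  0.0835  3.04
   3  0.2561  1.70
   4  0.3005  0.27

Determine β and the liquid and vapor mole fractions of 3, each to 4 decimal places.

β = 0.7566, x_3 = 0.1674, y_3 = 0.2846

Let β = V/F and solve Σ zᵢ(Kᵢ−1)/(1+β(Kᵢ−1)) = 0.
Feasibility: ΣzᵢKᵢ = 1.9868, Σzᵢ/Kᵢ = 1.3976 — both > 1, two phases present.
Iterate (Newton) starting at β = 0.5:
  β = 0.5000: g = 0.26279, g' = -0.9762 → β = 0.7692
  β = 0.7692: g = -0.01484, g' = -1.1929 → β = 0.7567
  β = 0.7567: g = -0.00017, g' = -1.1666 → β = 0.7566
Converged at β = 0.7566.
Compositions from xᵢ = zᵢ/(1+β(Kᵢ−1)), yᵢ = Kᵢxᵢ:
  1: x = 0.1285, y = 0.4343
  2: x = 0.0328, y = 0.0998
  3: x = 0.1674, y = 0.2846
  4: x = 0.6712, y = 0.1812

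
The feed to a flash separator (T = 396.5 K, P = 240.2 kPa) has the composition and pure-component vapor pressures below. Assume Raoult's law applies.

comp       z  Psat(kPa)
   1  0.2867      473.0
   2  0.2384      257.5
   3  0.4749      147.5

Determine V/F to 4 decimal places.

V/F = 0.4008

Raoult's law: Kᵢ = Pᵢˢᵃᵗ/P = Pᵢˢᵃᵗ/240.2.
  K_1 = 473.0/240.2 = 1.969192, K_2 = 257.5/240.2 = 1.072023, K_3 = 147.5/240.2 = 0.614072
Material balance + equilibrium reduce to Σ zᵢ(Kᵢ−1)/(1+V/F(Kᵢ−1)) = 0.
Feasibility: ΣzᵢKᵢ = 1.1118, Σzᵢ/Kᵢ = 1.1413 — both > 1, two phases present.
Iterate (Newton) starting at V/F = 0.5:
  V/F = 0.5000: g = -0.02336, g' = -0.2319 → V/F = 0.3993
  V/F = 0.3993: g = 0.00036, g' = -0.2400 → V/F = 0.4008
Converged at V/F = 0.4008.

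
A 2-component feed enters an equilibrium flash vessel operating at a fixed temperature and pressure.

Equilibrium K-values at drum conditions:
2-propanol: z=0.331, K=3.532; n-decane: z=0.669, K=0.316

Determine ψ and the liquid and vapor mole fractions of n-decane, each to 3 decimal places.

Rachford–Rice: g(ψ) = Σ zᵢ(Kᵢ−1)/(1+ψ(Kᵢ−1)) = 0.
g(0) = ΣzᵢKᵢ − 1 = 0.380 and g(1) = 1 − Σzᵢ/Kᵢ = -1.211, so a root lies in (0, 1).
Newton–Raphson from ψ = 0.5:
  ψ = 0.500: g = -0.3256, g' = -1.136 → ψ = 0.213
  ψ = 0.213: g = 0.0082, g' = -1.323 → ψ = 0.220
Converged at ψ = 0.220.
Compositions from xᵢ = zᵢ/(1+ψ(Kᵢ−1)), yᵢ = Kᵢxᵢ:
  2-propanol: x = 0.213, y = 0.751
  n-decane: x = 0.787, y = 0.249

ψ = 0.220, x_n-decane = 0.787, y_n-decane = 0.249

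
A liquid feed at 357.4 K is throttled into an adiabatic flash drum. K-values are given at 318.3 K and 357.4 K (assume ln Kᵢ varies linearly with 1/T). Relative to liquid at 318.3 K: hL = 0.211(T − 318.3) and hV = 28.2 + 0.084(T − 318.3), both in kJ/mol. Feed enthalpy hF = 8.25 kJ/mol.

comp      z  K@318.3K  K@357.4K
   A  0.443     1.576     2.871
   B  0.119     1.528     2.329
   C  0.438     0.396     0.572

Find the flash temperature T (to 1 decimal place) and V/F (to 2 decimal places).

T = 321.4 K, V/F = 0.27

Adiabatic flash: solve Rachford–Rice at each trial T, then check hF = ψ·hV(T) + (1−ψ)·hL(T).
  T = 318.3 K: K = (1.576, 1.528, 0.396), RR gives ψ = 0.156, H_out = 4.408 kJ/mol
  T = 357.4 K: K = (2.871, 2.329, 0.572), RR gives ψ = 1.000, H_out = 31.484 kJ/mol
  T = 337.9 K: K = (2.166, 1.911, 0.481), RR gives ψ = 0.688, H_out = 21.821 kJ/mol
  T = 328.1 K: K = (1.856, 1.714, 0.438), RR gives ψ = 0.469, H_out = 14.706 kJ/mol
  T = 323.2 K: K = (1.713, 1.620, 0.417), RR gives ψ = 0.331, H_out = 10.164 kJ/mol
  T = 320.8 K: K = (1.645, 1.575, 0.407), RR gives ψ = 0.251, H_out = 7.538 kJ/mol
  T = 322.0 K: K = (1.678, 1.597, 0.412), RR gives ψ = 0.292, H_out = 8.891 kJ/mol
Linear interpolation between T = 320.8 (H_out = 7.538) and T = 322.0 (H_out = 8.891) on hF = 8.25 gives T ≈ 321.4 K, at which ψ = 0.27.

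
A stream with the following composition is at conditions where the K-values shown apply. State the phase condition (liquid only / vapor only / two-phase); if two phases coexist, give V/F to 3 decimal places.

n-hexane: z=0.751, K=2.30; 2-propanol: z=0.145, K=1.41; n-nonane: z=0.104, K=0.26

ΣzᵢKᵢ = 1.959; Σzᵢ/Kᵢ = 0.829.
Since Σzᵢ/Kᵢ < 1 the mixture is above its dew point — single vapor phase.

vapor only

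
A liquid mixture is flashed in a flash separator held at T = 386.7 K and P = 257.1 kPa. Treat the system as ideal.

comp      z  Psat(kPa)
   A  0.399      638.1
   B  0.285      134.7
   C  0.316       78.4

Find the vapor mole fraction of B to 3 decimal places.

y_B = 0.171

Raoult's law: Kᵢ = Pᵢˢᵃᵗ/P = Pᵢˢᵃᵗ/257.1.
  K_A = 638.1/257.1 = 2.48191, K_B = 134.7/257.1 = 0.52392, K_C = 78.4/257.1 = 0.30494
Let β = V/F and solve Σ zᵢ(Kᵢ−1)/(1+β(Kᵢ−1)) = 0.
Check two-phase: ΣzᵢKᵢ = 1.236 > 1 and Σzᵢ/Kᵢ = 1.741 > 1, so g(0) = 0.236 > 0 and g(1) = -0.741 < 0.
Newton iteration, β⁰ = 0.5:
  β = 0.500: g = -0.1751, g' = -0.759 → β = 0.269
  β = 0.269: g = -0.0033, g' = -0.764 → β = 0.265
Converged at β = 0.265.
Compositions from xᵢ = zᵢ/(1+β(Kᵢ−1)), yᵢ = Kᵢxᵢ:
  A: x = 0.286, y = 0.711
  B: x = 0.326, y = 0.171
  C: x = 0.387, y = 0.118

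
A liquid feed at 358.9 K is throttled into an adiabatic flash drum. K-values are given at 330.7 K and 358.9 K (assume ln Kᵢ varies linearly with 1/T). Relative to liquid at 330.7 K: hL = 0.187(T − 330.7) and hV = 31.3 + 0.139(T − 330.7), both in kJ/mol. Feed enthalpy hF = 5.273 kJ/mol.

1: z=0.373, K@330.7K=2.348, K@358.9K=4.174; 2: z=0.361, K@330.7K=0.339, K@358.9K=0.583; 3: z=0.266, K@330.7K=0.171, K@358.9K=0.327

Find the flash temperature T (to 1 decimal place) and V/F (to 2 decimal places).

Adiabatic flash: solve Rachford–Rice at each trial T, then check hF = ψ·hV(T) + (1−ψ)·hL(T).
  T = 330.7 K: K = (2.348, 0.339, 0.171), RR gives ψ = 0.044, H_out = 1.378 kJ/mol
  T = 358.9 K: K = (4.174, 0.583, 0.327), RR gives ψ = 0.497, H_out = 20.171 kJ/mol
  T = 344.8 K: K = (3.168, 0.450, 0.240), RR gives ψ = 0.290, H_out = 11.532 kJ/mol
  T = 337.8 K: K = (2.739, 0.392, 0.203), RR gives ψ = 0.180, H_out = 6.902 kJ/mol
  T = 334.2 K: K = (2.535, 0.364, 0.186), RR gives ψ = 0.115, H_out = 4.247 kJ/mol
  T = 336.0 K: K = (2.635, 0.378, 0.195), RR gives ψ = 0.149, H_out = 5.606 kJ/mol
Linear interpolation between T = 334.2 (H_out = 4.247) and T = 336.0 (H_out = 5.606) on hF = 5.273 gives T ≈ 335.6 K, at which ψ = 0.14.

T = 335.6 K, V/F = 0.14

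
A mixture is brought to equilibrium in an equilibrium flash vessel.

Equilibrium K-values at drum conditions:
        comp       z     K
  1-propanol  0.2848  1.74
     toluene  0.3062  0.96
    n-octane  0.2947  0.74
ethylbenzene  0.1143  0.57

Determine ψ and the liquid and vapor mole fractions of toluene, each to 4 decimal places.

Rachford–Rice: g(ψ) = Σ zᵢ(Kᵢ−1)/(1+ψ(Kᵢ−1)) = 0.
Feasibility: ΣzᵢKᵢ = 1.0727, Σzᵢ/Kᵢ = 1.0814 — both > 1, two phases present.
Newton iteration, ψ⁰ = 0.5:
  ψ = 0.5000: g = -0.00935, g' = -0.1442 → ψ = 0.4352
  ψ = 0.4352: g = 0.00009, g' = -0.1471 → ψ = 0.4358
Converged at ψ = 0.4358.
Compositions from xᵢ = zᵢ/(1+ψ(Kᵢ−1)), yᵢ = Kᵢxᵢ:
  1-propanol: x = 0.2154, y = 0.3747
  toluene: x = 0.3116, y = 0.2992
  n-octane: x = 0.3324, y = 0.2459
  ethylbenzene: x = 0.1407, y = 0.0802

ψ = 0.4358, x_toluene = 0.3116, y_toluene = 0.2992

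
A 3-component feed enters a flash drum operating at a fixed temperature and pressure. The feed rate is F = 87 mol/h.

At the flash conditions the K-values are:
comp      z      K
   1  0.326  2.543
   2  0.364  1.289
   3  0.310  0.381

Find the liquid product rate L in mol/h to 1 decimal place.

L = 27.5 mol/h

Iterate (Newton) starting at ψ = 0.5:
  ψ = 0.500: g = 0.0980, g' = -0.520 → ψ = 0.689
  ψ = 0.689: g = -0.0028, g' = -0.564 → ψ = 0.684
Converged at ψ = 0.684.
Then V = ψ·F = 0.6836·87 = 59.5 mol/h and L = F − V = 27.5 mol/h.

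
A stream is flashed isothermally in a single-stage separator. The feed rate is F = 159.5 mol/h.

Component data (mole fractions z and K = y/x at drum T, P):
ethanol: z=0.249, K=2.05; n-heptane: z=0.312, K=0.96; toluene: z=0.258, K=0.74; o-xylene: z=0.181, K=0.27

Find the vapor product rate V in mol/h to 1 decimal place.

Iterate (Newton) starting at ψ = 0.54:
  ψ = 0.540: g = -0.1421, g' = -0.399 → ψ = 0.184
  ψ = 0.184: g = -0.0165, g' = -0.341 → ψ = 0.136
Converged at ψ = 0.136.
Then V = ψ·F = 0.1360·159.5 = 21.7 mol/h and L = F − V = 137.8 mol/h.

V = 21.7 mol/h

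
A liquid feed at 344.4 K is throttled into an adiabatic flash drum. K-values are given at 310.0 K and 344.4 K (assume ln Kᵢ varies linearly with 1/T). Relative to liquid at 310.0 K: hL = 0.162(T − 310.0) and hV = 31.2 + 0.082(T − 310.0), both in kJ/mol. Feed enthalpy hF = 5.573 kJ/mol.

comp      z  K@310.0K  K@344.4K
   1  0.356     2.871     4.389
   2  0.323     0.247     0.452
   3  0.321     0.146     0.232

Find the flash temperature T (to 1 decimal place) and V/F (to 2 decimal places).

Adiabatic flash: solve Rachford–Rice at each trial T, then check hF = ψ·hV(T) + (1−ψ)·hL(T).
  T = 310.0 K: K = (2.871, 0.247, 0.146), RR gives ψ = 0.099, H_out = 3.082 kJ/mol
  T = 344.4 K: K = (4.389, 0.452, 0.232), RR gives ψ = 0.347, H_out = 15.440 kJ/mol
  T = 327.2 K: K = (3.590, 0.339, 0.186), RR gives ψ = 0.233, H_out = 9.746 kJ/mol
  T = 318.6 K: K = (3.220, 0.291, 0.165), RR gives ψ = 0.171, H_out = 6.604 kJ/mol
  T = 314.3 K: K = (3.043, 0.268, 0.156), RR gives ψ = 0.136, H_out = 4.903 kJ/mol
  T = 316.5 K: K = (3.133, 0.280, 0.161), RR gives ψ = 0.154, H_out = 5.786 kJ/mol
Linear interpolation between T = 314.3 (H_out = 4.903) and T = 316.5 (H_out = 5.786) on hF = 5.573 gives T ≈ 316.0 K, at which ψ = 0.15.

T = 316.0 K, V/F = 0.15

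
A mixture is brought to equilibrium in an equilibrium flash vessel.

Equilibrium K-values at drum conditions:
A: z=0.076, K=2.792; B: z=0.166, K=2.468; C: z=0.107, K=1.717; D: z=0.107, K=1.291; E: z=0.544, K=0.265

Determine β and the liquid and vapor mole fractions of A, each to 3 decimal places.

β = 0.098, x_A = 0.065, y_A = 0.181

Newton–Raphson from β = 0.67:
  β = 0.670: g = -0.5252, g' = -1.314 → β = 0.270
  β = 0.270: g = -0.1396, g' = -0.798 → β = 0.095
  β = 0.095: g = 0.0022, g' = -0.850 → β = 0.098
Converged at β = 0.098.
Compositions from xᵢ = zᵢ/(1+β(Kᵢ−1)), yᵢ = Kᵢxᵢ:
  A: x = 0.065, y = 0.181
  B: x = 0.145, y = 0.358
  C: x = 0.100, y = 0.172
  D: x = 0.104, y = 0.134
  E: x = 0.586, y = 0.155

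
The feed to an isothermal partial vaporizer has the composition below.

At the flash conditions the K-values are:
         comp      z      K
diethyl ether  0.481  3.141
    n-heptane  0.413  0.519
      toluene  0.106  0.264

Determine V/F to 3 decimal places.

Rachford–Rice: g(V/F) = Σ zᵢ(Kᵢ−1)/(1+V/F(Kᵢ−1)) = 0.
Check two-phase: ΣzᵢKᵢ = 1.753 > 1 and Σzᵢ/Kᵢ = 1.350 > 1, so g(0) = 0.753 > 0 and g(1) = -0.350 < 0.
Newton–Raphson from V/F = 0.5:
  V/F = 0.500: g = 0.1124, g' = -0.824 → V/F = 0.636
  V/F = 0.636: g = 0.0028, g' = -0.797 → V/F = 0.640
Converged at V/F = 0.640.

V/F = 0.640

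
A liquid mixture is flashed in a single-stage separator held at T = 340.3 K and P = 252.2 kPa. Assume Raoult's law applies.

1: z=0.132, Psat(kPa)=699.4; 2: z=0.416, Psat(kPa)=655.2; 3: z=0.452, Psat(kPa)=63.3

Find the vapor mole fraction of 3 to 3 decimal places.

y_3 = 0.172

Raoult's law: Kᵢ = Pᵢˢᵃᵗ/P = Pᵢˢᵃᵗ/252.2.
  K_1 = 699.4/252.2 = 2.77320, K_2 = 655.2/252.2 = 2.59794, K_3 = 63.3/252.2 = 0.25099
Material balance + equilibrium reduce to Σ zᵢ(Kᵢ−1)/(1+V/F(Kᵢ−1)) = 0.
g(0) = ΣzᵢKᵢ − 1 = 0.560 and g(1) = 1 − Σzᵢ/Kᵢ = -1.009, so a root lies in (0, 1).
Newton iteration, V/F⁰ = 0.5:
  V/F = 0.500: g = -0.0477, g' = -1.093 → V/F = 0.456
Converged at V/F = 0.456.
Compositions from xᵢ = zᵢ/(1+V/F(Kᵢ−1)), yᵢ = Kᵢxᵢ:
  1: x = 0.073, y = 0.202
  2: x = 0.241, y = 0.625
  3: x = 0.686, y = 0.172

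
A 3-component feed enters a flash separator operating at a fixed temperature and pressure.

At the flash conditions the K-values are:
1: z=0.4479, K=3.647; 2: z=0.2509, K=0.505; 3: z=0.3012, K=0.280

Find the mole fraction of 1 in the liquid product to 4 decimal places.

x_1 = 0.1915

Let β = V/F and solve Σ zᵢ(Kᵢ−1)/(1+β(Kᵢ−1)) = 0.
Feasibility: ΣzᵢKᵢ = 1.8445, Σzᵢ/Kᵢ = 1.6954 — both > 1, two phases present.
Iterate (Newton) starting at β = 0.5:
  β = 0.5000: g = 0.00637, g' = -1.0711 → β = 0.5059
Converged at β = 0.5059.
Compositions from xᵢ = zᵢ/(1+β(Kᵢ−1)), yᵢ = Kᵢxᵢ:
  1: x = 0.1915, y = 0.6983
  2: x = 0.3347, y = 0.1690
  3: x = 0.4738, y = 0.1327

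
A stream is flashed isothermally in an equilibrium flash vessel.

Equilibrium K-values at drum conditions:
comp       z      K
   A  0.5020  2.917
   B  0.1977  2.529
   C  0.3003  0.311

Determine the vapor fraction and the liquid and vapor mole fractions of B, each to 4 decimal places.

ψ = 0.8484, x_B = 0.0861, y_B = 0.2177

Iterate (Newton) starting at ψ = 0.5:
  ψ = 0.5000: g = 0.34703, g' = -0.9612 → ψ = 0.8610
  ψ = 0.8610: g = -0.01515, g' = -1.2104 → ψ = 0.8485
  ψ = 0.8485: g = -0.00018, g' = -1.1813 → ψ = 0.8484
Converged at ψ = 0.8484.
Compositions from xᵢ = zᵢ/(1+ψ(Kᵢ−1)), yᵢ = Kᵢxᵢ:
  A: x = 0.1911, y = 0.5576
  B: x = 0.0861, y = 0.2177
  C: x = 0.7228, y = 0.2248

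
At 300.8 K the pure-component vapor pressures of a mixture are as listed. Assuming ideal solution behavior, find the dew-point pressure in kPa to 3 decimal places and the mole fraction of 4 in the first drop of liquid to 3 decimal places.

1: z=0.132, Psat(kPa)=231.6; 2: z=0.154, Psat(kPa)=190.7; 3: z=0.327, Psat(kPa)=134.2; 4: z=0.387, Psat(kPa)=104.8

Pdew = 133.211 kPa, x_4 = 0.492

At the dew point ψ → 1, so Σzᵢ/Kᵢ = 1 with Kᵢ = Pᵢˢᵃᵗ/P ⇒ 1/P = Σzᵢ/Pᵢˢᵃᵗ.
1/P = 0.132/231.6 + 0.154/190.7 + 0.327/134.2 + 0.387/104.8 = 0.007507 ⇒ P = 133.211 kPa
xᵢ = zᵢP/Pᵢˢᵃᵗ ⇒ x_4 = 0.387·133.211/104.8 = 0.492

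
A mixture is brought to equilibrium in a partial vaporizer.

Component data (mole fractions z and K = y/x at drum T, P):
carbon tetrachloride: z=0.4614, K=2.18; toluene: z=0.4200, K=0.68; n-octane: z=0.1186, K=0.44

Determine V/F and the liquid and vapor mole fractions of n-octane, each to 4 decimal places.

Material balance + equilibrium reduce to Σ zᵢ(Kᵢ−1)/(1+V/F(Kᵢ−1)) = 0.
g(0) = ΣzᵢKᵢ − 1 = 0.3436 and g(1) = 1 − Σzᵢ/Kᵢ = -0.0988, so a root lies in (0, 1).
Newton–Raphson from V/F = 0.5:
  V/F = 0.5000: g = 0.09018, g' = -0.3868 → V/F = 0.7331
  V/F = 0.7331: g = 0.00365, g' = -0.3651 → V/F = 0.7431
Converged at V/F = 0.7431.
Compositions from xᵢ = zᵢ/(1+V/F(Kᵢ−1)), yᵢ = Kᵢxᵢ:
  carbon tetrachloride: x = 0.2458, y = 0.5359
  toluene: x = 0.5510, y = 0.3747
  n-octane: x = 0.2031, y = 0.0894

V/F = 0.7431, x_n-octane = 0.2031, y_n-octane = 0.0894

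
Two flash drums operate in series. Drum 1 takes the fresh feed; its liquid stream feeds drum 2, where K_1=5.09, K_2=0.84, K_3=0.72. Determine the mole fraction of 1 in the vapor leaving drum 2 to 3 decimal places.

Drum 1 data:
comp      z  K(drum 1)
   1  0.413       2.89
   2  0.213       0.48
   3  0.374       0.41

Drum 1:
Newton iteration, ψ₁⁰ = 0.64:
  ψ₁ = 0.640: g = -0.1673, g' = -0.768 → ψ₁ = 0.422
  ψ₁ = 0.422: g = -0.0015, g' = -0.782 → ψ₁ = 0.420
Converged at ψ₁ = 0.420.
Drum-1 compositions:
  1: x = 0.230, y = 0.665
  2: x = 0.273, y = 0.131
  3: x = 0.497, y = 0.204
Drum-2 feed = drum-1 liquid: z₂ = (0.2302, 0.2725, 0.4973).
Drum 2:
Newton–Raphson from ψ₂ = 0.5:
  ψ₂ = 0.500: g = 0.0999, g' = -0.476 → ψ₂ = 0.710
  ψ₂ = 0.710: g = 0.0183, g' = -0.322 → ψ₂ = 0.766
  ψ₂ = 0.766: g = 0.0007, g' = -0.297 → ψ₂ = 0.769
Converged at ψ₂ = 0.769.
  1: x = 0.056, y = 0.283
  2: x = 0.311, y = 0.261
  3: x = 0.634, y = 0.456

y_1 (drum 2) = 0.283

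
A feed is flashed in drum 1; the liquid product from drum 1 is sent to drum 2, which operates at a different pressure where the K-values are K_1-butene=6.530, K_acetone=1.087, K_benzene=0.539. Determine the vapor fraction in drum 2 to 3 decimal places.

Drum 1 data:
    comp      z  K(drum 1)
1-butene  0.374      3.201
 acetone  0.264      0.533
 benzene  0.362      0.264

V/F (drum 2) = 0.621

Drum 1:
Let ψ₁ = V/F and solve Σ zᵢ(Kᵢ−1)/(1+ψ₁(Kᵢ−1)) = 0.
Check two-phase: ΣzᵢKᵢ = 1.433 > 1 and Σzᵢ/Kᵢ = 1.983 > 1, so g(0) = 0.433 > 0 and g(1) = -0.983 < 0.
Newton iteration, ψ₁⁰ = 0.5:
  ψ₁ = 0.500: g = -0.1905, g' = -1.000 → ψ₁ = 0.309
  ψ₁ = 0.309: g = 0.0006, g' = -1.049 → ψ₁ = 0.310
Converged at ψ₁ = 0.310.
Drum-1 compositions:
  1-butene: x = 0.222, y = 0.712
  acetone: x = 0.309, y = 0.165
  benzene: x = 0.469, y = 0.124
Drum-2 feed = drum-1 liquid: z₂ = (0.2223, 0.3087, 0.4690).
Drum 2:
Material balance + equilibrium reduce to Σ zᵢ(Kᵢ−1)/(1+ψ₂(Kᵢ−1)) = 0.
g(0) = ΣzᵢKᵢ − 1 = 1.040 and g(1) = 1 − Σzᵢ/Kᵢ = -0.188, so a root lies in (0, 1).
Newton–Raphson from ψ₂ = 0.5:
  ψ₂ = 0.500: g = 0.0713, g' = -0.650 → ψ₂ = 0.610
  ψ₂ = 0.610: g = 0.0060, g' = -0.551 → ψ₂ = 0.621
Converged at ψ₂ = 0.621.
  1-butene: x = 0.050, y = 0.328
  acetone: x = 0.293, y = 0.318
  benzene: x = 0.657, y = 0.354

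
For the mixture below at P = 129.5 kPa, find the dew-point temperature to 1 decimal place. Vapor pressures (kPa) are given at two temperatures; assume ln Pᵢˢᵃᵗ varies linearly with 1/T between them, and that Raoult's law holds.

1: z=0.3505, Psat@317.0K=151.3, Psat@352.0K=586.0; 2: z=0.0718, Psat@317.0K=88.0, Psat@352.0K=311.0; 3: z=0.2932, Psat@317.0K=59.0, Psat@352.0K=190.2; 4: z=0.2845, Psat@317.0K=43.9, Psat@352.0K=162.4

Dew-point temperature: Σzᵢ·P/Pᵢˢᵃᵗ(T) = 1. Interpolate ln Pᵢˢᵃᵗ = aᵢ + bᵢ/T.
  T = 317.0 K: ΣzᵢP/Pᵢˢᵃᵗ = 1.8885
  T = 352.0 K: ΣzᵢP/Pᵢˢᵃᵗ = 0.5338
  T = 334.5 K: ΣzᵢP/Pᵢˢᵃᵗ = 0.9708
  T = 325.8 K: ΣzᵢP/Pᵢˢᵃᵗ = 1.3392
  T = 330.1 K: ΣzᵢP/Pᵢˢᵃᵗ = 1.1398
  T = 332.3 K: ΣzᵢP/Pᵢˢᵃᵗ = 1.0514
Interpolating between 332.3 K and 334.5 K gives T ≈ 333.7 K.

T = 333.7 K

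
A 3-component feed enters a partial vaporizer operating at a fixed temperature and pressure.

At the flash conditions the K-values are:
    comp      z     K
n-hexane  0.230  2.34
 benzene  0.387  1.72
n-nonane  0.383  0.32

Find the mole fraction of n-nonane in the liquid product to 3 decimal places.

x_n-nonane = 0.576

Rachford–Rice: g(β) = Σ zᵢ(Kᵢ−1)/(1+β(Kᵢ−1)) = 0.
g(0) = ΣzᵢKᵢ − 1 = 0.326 and g(1) = 1 − Σzᵢ/Kᵢ = -0.520, so a root lies in (0, 1).
Newton iteration, β⁰ = 0.5:
  β = 0.500: g = -0.0052, g' = -0.663 → β = 0.492
Converged at β = 0.492.
Compositions from xᵢ = zᵢ/(1+β(Kᵢ−1)), yᵢ = Kᵢxᵢ:
  n-hexane: x = 0.139, y = 0.324
  benzene: x = 0.286, y = 0.491
  n-nonane: x = 0.576, y = 0.184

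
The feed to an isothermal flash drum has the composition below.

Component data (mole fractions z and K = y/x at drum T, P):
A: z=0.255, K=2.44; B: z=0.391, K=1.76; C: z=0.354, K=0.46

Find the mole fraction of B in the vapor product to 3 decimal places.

y_B = 0.421

Newton iteration, ψ⁰ = 0.38:
  ψ = 0.380: g = 0.2274, g' = -0.520 → ψ = 0.817
  ψ = 0.817: g = 0.0099, g' = -0.528 → ψ = 0.836
Converged at ψ = 0.836.
Compositions from xᵢ = zᵢ/(1+ψ(Kᵢ−1)), yᵢ = Kᵢxᵢ:
  A: x = 0.116, y = 0.282
  B: x = 0.239, y = 0.421
  C: x = 0.645, y = 0.297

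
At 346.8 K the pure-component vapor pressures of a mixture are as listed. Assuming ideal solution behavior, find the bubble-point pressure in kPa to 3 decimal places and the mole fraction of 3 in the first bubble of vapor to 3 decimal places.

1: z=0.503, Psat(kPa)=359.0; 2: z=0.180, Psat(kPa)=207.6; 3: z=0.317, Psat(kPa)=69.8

Pbub = 240.072 kPa, y_3 = 0.092

At the bubble point ψ → 0, so ΣzᵢKᵢ = 1 with Kᵢ = Pᵢˢᵃᵗ/P ⇒ P = ΣzᵢPᵢˢᵃᵗ.
P = 0.503·359.0 + 0.180·207.6 + 0.317·69.8 = 240.072 kPa
yᵢ = zᵢPᵢˢᵃᵗ/P ⇒ y_3 = 0.317·69.8/240.072 = 0.092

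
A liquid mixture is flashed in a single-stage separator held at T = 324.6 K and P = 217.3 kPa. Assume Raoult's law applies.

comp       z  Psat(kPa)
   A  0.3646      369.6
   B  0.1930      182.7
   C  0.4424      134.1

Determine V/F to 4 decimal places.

Raoult's law: Kᵢ = Pᵢˢᵃᵗ/P = Pᵢˢᵃᵗ/217.3.
  K_A = 369.6/217.3 = 1.700874, K_B = 182.7/217.3 = 0.840773, K_C = 134.1/217.3 = 0.617119
Material balance + equilibrium reduce to Σ zᵢ(Kᵢ−1)/(1+V/F(Kᵢ−1)) = 0.
Feasibility: ΣzᵢKᵢ = 1.0554, Σzᵢ/Kᵢ = 1.1608 — both > 1, two phases present.
Newton–Raphson from V/F = 0.5:
  V/F = 0.5000: g = -0.05365, g' = -0.2032 → V/F = 0.2359
  V/F = 0.2359: g = 0.00114, g' = -0.2155 → V/F = 0.2412
Converged at V/F = 0.2412.

V/F = 0.2412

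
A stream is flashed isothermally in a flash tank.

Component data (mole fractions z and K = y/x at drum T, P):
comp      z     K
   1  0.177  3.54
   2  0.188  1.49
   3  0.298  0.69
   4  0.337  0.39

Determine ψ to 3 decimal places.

Rachford–Rice: g(ψ) = Σ zᵢ(Kᵢ−1)/(1+ψ(Kᵢ−1)) = 0.
g(0) = ΣzᵢKᵢ − 1 = 0.244 and g(1) = 1 − Σzᵢ/Kᵢ = -0.472, so a root lies in (0, 1).
Iterate (Newton) starting at ψ = 0.53:
  ψ = 0.530: g = -0.1496, g' = -0.551 → ψ = 0.258
  ψ = 0.258: g = 0.0087, g' = -0.662 → ψ = 0.272
Converged at ψ = 0.272.

ψ = 0.272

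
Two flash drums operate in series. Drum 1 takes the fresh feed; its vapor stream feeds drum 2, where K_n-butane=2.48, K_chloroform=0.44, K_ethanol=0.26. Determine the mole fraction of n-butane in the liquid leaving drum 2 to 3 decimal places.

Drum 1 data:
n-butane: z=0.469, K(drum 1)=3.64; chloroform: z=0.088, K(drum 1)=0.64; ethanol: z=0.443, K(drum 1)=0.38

Drum 1:
Rachford–Rice: g(ψ₁) = Σ zᵢ(Kᵢ−1)/(1+ψ₁(Kᵢ−1)) = 0.
g(0) = ΣzᵢKᵢ − 1 = 0.932 and g(1) = 1 − Σzᵢ/Kᵢ = -0.432, so a root lies in (0, 1).
Newton iteration, ψ₁⁰ = 0.5:
  ψ₁ = 0.500: g = 0.0970, g' = -0.982 → ψ₁ = 0.599
  ψ₁ = 0.599: g = 0.0025, g' = -0.940 → ψ₁ = 0.601
Converged at ψ₁ = 0.601.
Drum-1 compositions:
  n-butane: x = 0.181, y = 0.660
  chloroform: x = 0.112, y = 0.072
  ethanol: x = 0.706, y = 0.268
Drum-2 feed = drum-1 vapor: z₂ = (0.6597, 0.0719, 0.2685).
Drum 2:
Newton iteration, ψ₂⁰ = 0.5:
  ψ₂ = 0.500: g = 0.1899, g' = -0.891 → ψ₂ = 0.713
  ψ₂ = 0.713: g = -0.0126, g' = -1.063 → ψ₂ = 0.701
Converged at ψ₂ = 0.701.
  n-butane: x = 0.324, y = 0.803
  chloroform: x = 0.118, y = 0.052
  ethanol: x = 0.558, y = 0.145

x_n-butane (drum 2) = 0.324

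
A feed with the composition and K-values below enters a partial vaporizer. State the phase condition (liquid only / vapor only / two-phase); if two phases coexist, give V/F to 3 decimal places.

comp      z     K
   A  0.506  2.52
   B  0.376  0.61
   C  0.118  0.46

two-phase, V/F = 0.847

ΣzᵢKᵢ = 1.559; Σzᵢ/Kᵢ = 1.074.
Both exceed 1, so a two-phase solution exists.
Material balance + equilibrium reduce to Σ zᵢ(Kᵢ−1)/(1+ψ(Kᵢ−1)) = 0.
Newton iteration, ψ⁰ = 0.65:
  ψ = 0.650: g = 0.0923, g' = -0.480 → ψ = 0.842
  ψ = 0.842: g = 0.0021, g' = -0.467 → ψ = 0.847
Converged at ψ = 0.847.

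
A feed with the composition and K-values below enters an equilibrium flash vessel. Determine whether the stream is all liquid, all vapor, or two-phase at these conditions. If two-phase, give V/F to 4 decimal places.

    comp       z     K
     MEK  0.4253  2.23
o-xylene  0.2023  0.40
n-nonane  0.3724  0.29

ΣzᵢKᵢ = 1.1373; Σzᵢ/Kᵢ = 1.9806.
Both exceed 1, so a two-phase solution exists.
Material balance + equilibrium reduce to Σ zᵢ(Kᵢ−1)/(1+ψ(Kᵢ−1)) = 0.
Newton–Raphson from ψ = 0.5:
  ψ = 0.5000: g = -0.25942, g' = -0.8466 → ψ = 0.1936
  ψ = 0.1936: g = -0.02134, g' = -0.7653 → ψ = 0.1657
  ψ = 0.1657: g = 0.00013, g' = -0.7749 → ψ = 0.1658
Converged at ψ = 0.1658.

two-phase, V/F = 0.1658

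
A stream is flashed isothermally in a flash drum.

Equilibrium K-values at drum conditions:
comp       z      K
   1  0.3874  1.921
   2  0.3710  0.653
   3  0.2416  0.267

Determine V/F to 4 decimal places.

Iterate (Newton) starting at V/F = 0.5:
  V/F = 0.5000: g = -0.19101, g' = -0.5429 → V/F = 0.1482
  V/F = 0.1482: g = -0.02043, g' = -0.4674 → V/F = 0.1045
  V/F = 0.1045: g = 0.00013, g' = -0.4738 → V/F = 0.1047
Converged at V/F = 0.1047.

V/F = 0.1047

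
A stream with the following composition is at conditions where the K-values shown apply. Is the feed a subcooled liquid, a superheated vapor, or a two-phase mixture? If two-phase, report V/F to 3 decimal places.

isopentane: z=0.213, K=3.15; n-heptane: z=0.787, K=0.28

ΣzᵢKᵢ = 0.891; Σzᵢ/Kᵢ = 2.878.
Since ΣzᵢKᵢ < 1 the mixture is below its bubble point — single liquid phase.

subcooled liquid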